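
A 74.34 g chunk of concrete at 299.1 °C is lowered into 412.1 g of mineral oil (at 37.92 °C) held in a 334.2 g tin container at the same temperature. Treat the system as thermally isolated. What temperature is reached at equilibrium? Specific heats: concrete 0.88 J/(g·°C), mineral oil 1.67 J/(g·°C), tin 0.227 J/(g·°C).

T_f ≈ 58.5 °C

Heat gained plus heat lost sum to zero:
74.34×0.88×(T − 299.1) + 412.1×1.67×(T − 37.92) + 334.2×0.227×(T − 37.92) = 0
65.42(T − 299.1) + 688.21(T − 37.92) + 75.86(T − 37.92) = 0
829.49 T = 48540
T = 48540/829.49 ≈ 58.52 °C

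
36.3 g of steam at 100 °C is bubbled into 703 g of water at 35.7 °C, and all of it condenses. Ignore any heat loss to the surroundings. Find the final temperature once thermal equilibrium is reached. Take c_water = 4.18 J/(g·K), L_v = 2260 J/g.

Conservation of energy gives ΣQ = 0:
steam→water at 100 °C releases m L_v = 36.3×2260 = 82038; condensed water 100 °C→T: 151.73(T − 100); water warms: 703×4.18×(T − 35.7) = 2938.5(T − 35.7)
3090.3 T = 82038 + 15173 + 104906 = 202117
T ≈ 65.40 °C — below 100 °C, confirming all the steam condensed.

T_f ≈ 65.4 °C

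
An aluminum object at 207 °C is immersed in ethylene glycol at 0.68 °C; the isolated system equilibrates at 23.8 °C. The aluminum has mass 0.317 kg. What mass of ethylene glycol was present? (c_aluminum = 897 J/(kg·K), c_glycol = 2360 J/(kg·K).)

m ≈ 0.955 kg

Taking heat into each body as positive, Σ m c ΔT = 0:
0.317·897·(23.8 − 207) + m·2360·(23.8 − 0.68) = 0
54563 m = 52093
m = 52093/54563 ≈ 0.9547 kg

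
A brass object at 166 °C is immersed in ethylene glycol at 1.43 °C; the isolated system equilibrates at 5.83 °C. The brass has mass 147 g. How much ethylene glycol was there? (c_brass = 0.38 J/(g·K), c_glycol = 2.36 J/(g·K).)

Taking heat into each body as positive, Σ m c ΔT = 0:
147×0.38×(5.83 − 166) + m×2.36×(5.83 − 1.43) = 0
10.38 m = 8947.1
m = 8947.1/10.38 ≈ 861.6 g

m ≈ 862 g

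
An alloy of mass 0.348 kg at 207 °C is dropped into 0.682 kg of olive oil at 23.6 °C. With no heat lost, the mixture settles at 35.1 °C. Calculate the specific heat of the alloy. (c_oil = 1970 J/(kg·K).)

Heat lost by the alloy = heat gained by the oil:
0.348·c·(207 − 35.1) = 0.682·1970·(35.1 − 23.6)
59.82 c = 15451  ⇒  c ≈ 258.3 J/(kg·K)

c ≈ 258 J/(kg·K)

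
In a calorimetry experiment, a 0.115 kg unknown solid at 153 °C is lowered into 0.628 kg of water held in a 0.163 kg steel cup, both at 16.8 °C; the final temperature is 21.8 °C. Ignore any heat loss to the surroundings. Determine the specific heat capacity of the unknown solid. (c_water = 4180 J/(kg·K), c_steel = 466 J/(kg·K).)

c ≈ 895 J/(kg·K)

Conservation of energy gives ΣQ = 0:
0.115·c·(21.8 − 153) + 0.628·4180·(21.8 − 16.8) + 0.163·466·(21.8 − 16.8) = 0
-15.09 c = -13505
c = -13505/-15.09 ≈ 895.1 J/(kg·K)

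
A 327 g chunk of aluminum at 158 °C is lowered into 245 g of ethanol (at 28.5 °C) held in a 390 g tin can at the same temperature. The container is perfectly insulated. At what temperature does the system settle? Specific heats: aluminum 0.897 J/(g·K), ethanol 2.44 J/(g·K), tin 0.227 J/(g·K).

T_f ≈ 67.3 °C

T_f = Σ m_i c_i T_i / Σ m_i c_i:
T_f = (293.32*158 + 597.8*28.5 + 88.53*28.5) / (293.32 + 597.8 + 88.53)
    = 65905 / 979.65 ≈ 67.27 °C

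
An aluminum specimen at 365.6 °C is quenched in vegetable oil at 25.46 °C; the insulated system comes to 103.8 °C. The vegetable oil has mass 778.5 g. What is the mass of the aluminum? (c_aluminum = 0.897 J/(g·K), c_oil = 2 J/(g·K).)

m ≈ 519 g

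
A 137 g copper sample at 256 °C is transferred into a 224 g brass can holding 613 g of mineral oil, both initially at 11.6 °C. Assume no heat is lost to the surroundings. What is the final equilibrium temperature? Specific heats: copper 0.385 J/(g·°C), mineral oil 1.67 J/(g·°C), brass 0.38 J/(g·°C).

T_f is the heat-capacity-weighted average of the initial temperatures:
T_f = (52.75×256 + 1023.7×11.6 + 85.12×11.6) / (52.75 + 1023.7 + 85.12)
    = 26365 / 1161.6 ≈ 22.70 °C

T_f ≈ 22.7 °C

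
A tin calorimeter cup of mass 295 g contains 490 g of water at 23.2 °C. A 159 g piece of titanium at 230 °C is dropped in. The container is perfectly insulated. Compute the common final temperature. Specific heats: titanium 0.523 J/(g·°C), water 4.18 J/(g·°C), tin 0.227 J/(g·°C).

T_f ≈ 31.0 °C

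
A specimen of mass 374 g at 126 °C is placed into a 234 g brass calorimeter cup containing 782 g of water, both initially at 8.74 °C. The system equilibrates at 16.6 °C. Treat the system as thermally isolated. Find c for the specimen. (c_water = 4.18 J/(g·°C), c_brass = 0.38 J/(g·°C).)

Energy conservation, ΣQ = 0:
374×c×(16.6 − 126) + 782×4.18×(16.6 − 8.74) + 234×0.38×(16.6 − 8.74) = 0
-40916 c = -26391
c = -26391/-40916 ≈ 0.645 J/(g·°C)

c ≈ 0.645 J/(g·°C)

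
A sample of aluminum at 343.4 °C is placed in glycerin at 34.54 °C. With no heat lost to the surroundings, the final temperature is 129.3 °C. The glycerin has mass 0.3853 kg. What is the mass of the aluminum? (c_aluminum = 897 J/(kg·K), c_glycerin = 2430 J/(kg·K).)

m ≈ 0.462 kg

Setting the total heat transfer to zero:
m·897·(129.3 − 343.4) + 0.3853·2430·(129.3 − 34.54) = 0
-192048 m = -88722
m = -88722/-192048 ≈ 0.462 kg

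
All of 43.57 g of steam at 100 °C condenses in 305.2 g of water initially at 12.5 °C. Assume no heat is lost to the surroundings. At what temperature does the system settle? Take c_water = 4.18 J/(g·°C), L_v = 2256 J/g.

Taking heat into each body as positive, Σ m c ΔT = 0:
steam→water at 100 °C releases m L_v = 43.57·2256 = 98294; condensate cools 100→T: 43.57·4.18·(T − 100) = 182.12(T − 100); water warms: 305.2·4.18·(T − 12.5) = 1275.7(T − 12.5)
1457.9 T = 98294 + 18212 + 15947 = 132453
T ≈ 90.85 °C — below 100 °C, confirming all the steam condensed.

T_f ≈ 90.9 °C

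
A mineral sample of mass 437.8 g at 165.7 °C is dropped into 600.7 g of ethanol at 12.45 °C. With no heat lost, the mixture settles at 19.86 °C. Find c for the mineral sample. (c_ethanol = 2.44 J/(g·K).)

Heat lost by the mineral sample = heat gained by the ethanol:
437.8×c×(165.7 − 19.86) = 600.7×2.44×(19.86 − 12.45)
63849 c = 10861  ⇒  c ≈ 0.1701 J/(g·K)

c ≈ 0.17 J/(g·K)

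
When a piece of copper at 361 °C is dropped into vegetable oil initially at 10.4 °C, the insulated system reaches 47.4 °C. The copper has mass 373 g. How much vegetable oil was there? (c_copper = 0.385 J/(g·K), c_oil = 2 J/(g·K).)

Heat lost by the copper = heat gained by the oil:
373·0.385·(361 − 47.4) = m·2·(47.4 − 10.4)
74 m = 45035  ⇒  m ≈ 608.6 g

m ≈ 609 g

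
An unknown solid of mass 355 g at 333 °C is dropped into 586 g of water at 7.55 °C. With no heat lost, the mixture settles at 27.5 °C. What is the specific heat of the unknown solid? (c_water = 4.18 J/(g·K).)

Heat lost by the unknown solid = heat gained by the water:
355×c×(333 − 27.5) = 586×4.18×(27.5 − 7.55)
108452 c = 48867  ⇒  c ≈ 0.4506 J/(g·K)

c ≈ 0.451 J/(g·K)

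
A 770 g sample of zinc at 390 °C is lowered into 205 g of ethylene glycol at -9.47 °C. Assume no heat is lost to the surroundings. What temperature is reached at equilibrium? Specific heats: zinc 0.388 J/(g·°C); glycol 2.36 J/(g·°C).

Heat lost by the zinc equals heat gained by the glycol:
770*0.388*(390 − T) = 205*2.36*(T − (-9.47))
298.76(390 − T) = 483.8(T − (-9.47))
782.56 T = 111935  ⇒  T ≈ 143.04 °C

T_f ≈ 143.0 °C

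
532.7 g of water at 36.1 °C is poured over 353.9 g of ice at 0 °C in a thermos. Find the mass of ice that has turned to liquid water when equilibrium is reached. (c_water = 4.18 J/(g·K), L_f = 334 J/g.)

m_melted ≈ 241 g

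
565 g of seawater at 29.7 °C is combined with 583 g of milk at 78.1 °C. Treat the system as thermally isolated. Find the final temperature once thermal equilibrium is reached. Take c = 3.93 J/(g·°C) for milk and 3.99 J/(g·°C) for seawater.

|Q_milk| = |Q_seawater|:
583·3.93·(78.1 − T) = 565·3.99·(T − 29.7)
2291.2(78.1 − T) = 2254.3(T − 29.7)
4545.5 T = 245896  ⇒  T ≈ 54.10 °C

T_f ≈ 54.1 °C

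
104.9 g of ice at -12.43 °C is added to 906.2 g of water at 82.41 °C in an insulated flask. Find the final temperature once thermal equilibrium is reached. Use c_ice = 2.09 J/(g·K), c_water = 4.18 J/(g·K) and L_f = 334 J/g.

T_f ≈ 64.9 °C

Heat gained plus heat lost sum to zero:
ice -12.43→0 °C: 104.9·2.09·12.43 = 2725.2; fusion: m_ice L_f = 104.9·334 = 35037; meltwater 0→T: 104.9·4.18·T = 438.48 T; water cools: 906.2·4.18·(T − 82.41) = 3787.9(T − 82.41)
4226.4 T = 312162 − 37762 = 274400
T ≈ 64.93 °C — above 0 °C, consistent with complete melting.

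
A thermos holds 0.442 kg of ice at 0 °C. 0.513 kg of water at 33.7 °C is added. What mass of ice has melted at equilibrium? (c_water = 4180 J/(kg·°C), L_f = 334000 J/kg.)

m_melted ≈ 0.216 kg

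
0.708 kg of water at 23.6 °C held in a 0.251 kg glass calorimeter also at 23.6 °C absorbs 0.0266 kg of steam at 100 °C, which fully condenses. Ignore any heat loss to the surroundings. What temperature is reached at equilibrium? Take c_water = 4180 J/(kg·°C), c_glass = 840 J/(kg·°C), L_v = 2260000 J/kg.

Net heat exchanged in the isolated system is zero:
steam→water at 100 °C releases m L_v = 0.0266×2260000 = 60116; condensed water 100 °C→T: 111.19(T − 100); water warms: 0.708×4180×(T − 23.6) = 2959.4(T − 23.6); cup: 210.84(T − 23.6)
3281.5 T = 60116 + 11119 + 74819 = 146053
T ≈ 44.51 °C, under the boiling point, so the assumption holds.

T_f ≈ 44.5 °C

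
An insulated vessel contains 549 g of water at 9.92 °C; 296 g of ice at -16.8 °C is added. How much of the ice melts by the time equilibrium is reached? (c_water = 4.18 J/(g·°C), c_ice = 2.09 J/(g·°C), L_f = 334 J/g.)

Cooling the water to 0 °C releases 549·4.18·9.92 = 22765 J.
Of that, 296·2.09·16.8 = 10393 J goes to bring the ice to 0 °C, leaving 12371 J.
Melting all 296 g of ice would need 296·334 = 98864 J.
That's not enough to melt it all — equilibrium is at 0 °C with ice remaining.
m_melt = 12371 / L_f = 37.04 g.

m_melted ≈ 37 g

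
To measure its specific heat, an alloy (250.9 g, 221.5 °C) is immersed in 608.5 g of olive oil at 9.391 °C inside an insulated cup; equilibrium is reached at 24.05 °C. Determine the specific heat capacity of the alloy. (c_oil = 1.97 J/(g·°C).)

Let T be the final temperature. ΣQ_i = 0:
250.9·c·(24.05 − 221.5) + 608.5·1.97·(24.05 − 9.391) = 0
-49540 c = -17572
c = -17572/-49540 ≈ 0.3547 J/(g·°C)

c ≈ 0.355 J/(g·°C)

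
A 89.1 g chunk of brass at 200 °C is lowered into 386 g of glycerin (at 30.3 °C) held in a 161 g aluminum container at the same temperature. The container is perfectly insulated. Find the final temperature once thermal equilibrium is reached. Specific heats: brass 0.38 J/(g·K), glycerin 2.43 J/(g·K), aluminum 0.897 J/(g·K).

Heat gained plus heat lost sum to zero:
89.1·0.38·(T − 200) + 386·2.43·(T − 30.3) + 161·0.897·(T − 30.3) = 0
(33.86 + 937.98 + 144.42) T = 33.86·200 + 937.98·30.3 + 144.42·30.3
T ≈ 35.45 °C

T_f ≈ 35.4 °C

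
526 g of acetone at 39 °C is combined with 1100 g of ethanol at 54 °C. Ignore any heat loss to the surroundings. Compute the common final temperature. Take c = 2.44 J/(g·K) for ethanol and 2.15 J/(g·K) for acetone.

T_f ≈ 49.6 °C

Heat lost by the ethanol equals heat gained by the acetone:
1100×2.44×(54 − T) = 526×2.15×(T − 39)
2684(54 − T) = 1130.9(T − 39)
3814.9 T = 189041  ⇒  T ≈ 49.55 °C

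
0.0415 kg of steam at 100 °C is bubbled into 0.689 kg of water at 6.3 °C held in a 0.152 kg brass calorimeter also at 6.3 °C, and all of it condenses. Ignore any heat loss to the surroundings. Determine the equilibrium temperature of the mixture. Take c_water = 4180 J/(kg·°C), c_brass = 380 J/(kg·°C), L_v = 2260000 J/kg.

T_f ≈ 41.7 °C

Heat gained plus heat lost sum to zero:
condense steam: −0.0415×2260000 = −93790; condensate cools 100→T: 0.0415×4180×(T − 100) = 173.47(T − 100); water warms: 0.689×4180×(T − 6.3) = 2880(T − 6.3); brass cup: 0.152×380×(T − 6.3) = 57.76(T − 6.3)
3111.2 T = 93790 + 17347 + 18508 = 129645
T ≈ 41.67 °C, under the boiling point, so the assumption holds.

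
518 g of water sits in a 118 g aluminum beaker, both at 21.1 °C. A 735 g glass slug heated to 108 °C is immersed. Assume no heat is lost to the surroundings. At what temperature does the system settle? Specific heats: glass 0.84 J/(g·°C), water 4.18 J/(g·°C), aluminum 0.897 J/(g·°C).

T_f ≈ 39.7 °C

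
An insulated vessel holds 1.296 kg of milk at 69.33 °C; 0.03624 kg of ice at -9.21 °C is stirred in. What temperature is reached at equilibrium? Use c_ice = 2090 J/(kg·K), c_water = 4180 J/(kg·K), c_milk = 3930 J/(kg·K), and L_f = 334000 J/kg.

T_f ≈ 64.9 °C

Energy balance with sensible and latent terms:
ice -9.21→0 °C: 0.03624×2090×9.21 = 697.58; fusion: m_ice L_f = 0.03624×334000 = 12104; warm the meltwater: 151.48 T; milk: 5093.3(T − 69.33)
5244.8 T = 353117 − 12802 = 340315
T ≈ 64.89 °C (positive, so assuming full melt was valid).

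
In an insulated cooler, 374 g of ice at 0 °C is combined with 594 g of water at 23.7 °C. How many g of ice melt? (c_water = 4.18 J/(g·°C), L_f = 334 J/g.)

m_melted ≈ 176 g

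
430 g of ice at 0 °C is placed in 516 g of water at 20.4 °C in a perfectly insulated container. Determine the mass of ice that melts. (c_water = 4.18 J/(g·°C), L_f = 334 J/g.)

m_melted ≈ 132 g

Water can give up m c ΔT = 516·4.18·20.4 = 44000 J before reaching 0 °C.
Melting all 430 g of ice would need 430·334 = 143620 J.
44000 J < 143620 J, so only part of the ice melts and the system sits at 0 °C.
m_melt = 44000 / L_f = 131.7 g.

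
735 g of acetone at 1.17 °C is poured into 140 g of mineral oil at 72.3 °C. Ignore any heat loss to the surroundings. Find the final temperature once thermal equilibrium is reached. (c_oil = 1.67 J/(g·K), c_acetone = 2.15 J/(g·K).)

Net heat exchanged in the isolated system is zero:
140*1.67*(T − 72.3) + 735*2.15*(T − 1.17) = 0
233.8(T − 72.3) + 1580.2(T − 1.17) = 0
(233.8 + 1580.2) T = 233.8*72.3 + 1580.2*1.17
T = 18753/1814 ≈ 10.34 °C

T_f ≈ 10.3 °C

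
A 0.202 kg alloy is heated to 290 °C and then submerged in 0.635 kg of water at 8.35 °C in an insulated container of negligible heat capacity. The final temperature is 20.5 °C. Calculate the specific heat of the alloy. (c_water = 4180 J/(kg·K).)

c ≈ 592 J/(kg·K)

Setting the total heat transfer to zero:
0.202×c×(20.5 − 290) + 0.635×4180×(20.5 − 8.35) = 0
-54.44 c = -32250
c = -32250/-54.44 ≈ 592.4 J/(kg·K)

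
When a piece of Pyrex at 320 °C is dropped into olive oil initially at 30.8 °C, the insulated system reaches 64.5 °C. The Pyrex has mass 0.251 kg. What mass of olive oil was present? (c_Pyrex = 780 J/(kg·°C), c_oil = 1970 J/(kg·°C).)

Net heat exchanged in the isolated system is zero:
0.251×780×(64.5 − 320) + m×1970×(64.5 − 30.8) = 0
66389 m = 50022
m = 50022/66389 ≈ 0.7535 kg

m ≈ 0.753 kg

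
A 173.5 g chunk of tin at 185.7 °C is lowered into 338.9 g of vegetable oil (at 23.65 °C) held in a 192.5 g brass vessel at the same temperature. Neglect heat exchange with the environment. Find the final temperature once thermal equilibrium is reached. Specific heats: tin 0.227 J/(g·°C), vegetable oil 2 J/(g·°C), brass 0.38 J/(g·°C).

T_f is the heat-capacity-weighted average of the initial temperatures:
T_f = (39.38×185.7 + 677.8×23.65 + 73.15×23.65) / (39.38 + 677.8 + 73.15)
    = 25074 / 790.33 ≈ 31.73 °C

T_f ≈ 31.7 °C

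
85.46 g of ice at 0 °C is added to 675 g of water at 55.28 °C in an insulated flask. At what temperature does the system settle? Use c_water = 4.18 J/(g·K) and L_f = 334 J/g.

T_f ≈ 40.1 °C

Taking heat into each body as positive, Σ m c ΔT = 0:
latent heat to melt: 85.46·334 = 28544; meltwater 0→T: 85.46·4.18·T = 357.22 T; water cools: 675·4.18·(T − 55.28) = 2821.5(T − 55.28)
3178.7 T = 155973 − 28544 = 127429
T ≈ 40.09 °C (positive, so assuming full melt was valid).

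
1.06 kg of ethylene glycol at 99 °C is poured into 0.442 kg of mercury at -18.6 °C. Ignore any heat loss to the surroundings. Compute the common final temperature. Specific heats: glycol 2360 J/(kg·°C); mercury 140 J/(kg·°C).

Heat lost by the glycol equals heat gained by the mercury:
1.06*2360*(99 − T) = 0.442*140*(T − (-18.6))
2501.6(99 − T) = 61.88(T − (-18.6))
2563.5 T = 246507  ⇒  T ≈ 96.16 °C

T_f ≈ 96.2 °C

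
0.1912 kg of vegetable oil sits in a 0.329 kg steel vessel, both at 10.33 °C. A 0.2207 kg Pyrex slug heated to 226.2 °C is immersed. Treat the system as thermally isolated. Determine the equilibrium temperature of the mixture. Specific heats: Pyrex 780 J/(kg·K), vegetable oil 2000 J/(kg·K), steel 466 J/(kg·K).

T_f = Σ m_i c_i T_i / Σ m_i c_i:
T_f = (172.15*226.2 + 382.4*10.33 + 153.31*10.33) / (172.15 + 382.4 + 153.31)
    = 44473 / 707.86 ≈ 62.83 °C

T_f ≈ 62.8 °C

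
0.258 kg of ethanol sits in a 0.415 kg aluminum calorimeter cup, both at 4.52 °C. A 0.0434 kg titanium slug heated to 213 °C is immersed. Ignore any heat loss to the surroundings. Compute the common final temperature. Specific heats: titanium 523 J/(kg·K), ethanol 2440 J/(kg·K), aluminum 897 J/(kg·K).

T_f ≈ 9.1 °C

With ΣQ=0 the equilibrium temperature is the m·c-weighted mean:
T_f = (22.7·213 + 629.52·4.52 + 372.25·4.52) / (22.7 + 629.52 + 372.25)
    = 9362.7 / 1024.5 ≈ 9.14 °C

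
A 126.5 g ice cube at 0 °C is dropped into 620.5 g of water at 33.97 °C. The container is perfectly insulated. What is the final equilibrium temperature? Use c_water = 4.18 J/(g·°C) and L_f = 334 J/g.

T_f ≈ 14.7 °C

Let T be the final temperature. ΣQ_i = 0:
melt ice: 126.5×334 = 42251
  warm the meltwater: 528.77 T
  water: 2593.7(T − 33.97)
3122.5 T = 88108 − 42251 = 45857
T ≈ 14.69 °C. Since T > 0 °C, the all-ice-melts assumption holds.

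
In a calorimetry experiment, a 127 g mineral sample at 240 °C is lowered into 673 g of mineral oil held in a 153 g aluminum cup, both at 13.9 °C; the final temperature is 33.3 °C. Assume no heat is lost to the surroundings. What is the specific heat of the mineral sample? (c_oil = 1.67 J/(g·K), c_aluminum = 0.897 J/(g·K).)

c ≈ 0.932 J/(g·K)

Heat gained plus heat lost sum to zero:
127×c×(33.3 − 240) + 673×1.67×(33.3 − 13.9) + 153×0.897×(33.3 − 13.9) = 0
-26251 c = -24466
c = -24466/-26251 ≈ 0.932 J/(g·K)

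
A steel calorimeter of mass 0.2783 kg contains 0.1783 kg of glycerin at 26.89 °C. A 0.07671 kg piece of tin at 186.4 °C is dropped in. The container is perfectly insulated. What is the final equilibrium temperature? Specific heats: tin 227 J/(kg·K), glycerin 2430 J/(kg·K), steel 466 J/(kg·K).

T_f ≈ 31.7 °C

Net heat exchanged in the isolated system is zero:
0.07671×227×(T − 186.4) + 0.1783×2430×(T − 26.89) + 0.2783×466×(T − 26.89) = 0
(17.41 + 433.27 + 129.69) T = 17.41×186.4 + 433.27×26.89 + 129.69×26.89
T ≈ 31.68 °C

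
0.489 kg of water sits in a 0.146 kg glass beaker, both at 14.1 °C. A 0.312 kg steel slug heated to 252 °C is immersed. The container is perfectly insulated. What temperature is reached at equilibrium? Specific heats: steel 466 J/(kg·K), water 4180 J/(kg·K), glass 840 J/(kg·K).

T_f = Σ m_i c_i T_i / Σ m_i c_i:
T_f = (145.39×252 + 2044×14.1 + 122.64×14.1) / (145.39 + 2044 + 122.64)
    = 67189 / 2312.1 ≈ 29.06 °C

T_f ≈ 29.1 °C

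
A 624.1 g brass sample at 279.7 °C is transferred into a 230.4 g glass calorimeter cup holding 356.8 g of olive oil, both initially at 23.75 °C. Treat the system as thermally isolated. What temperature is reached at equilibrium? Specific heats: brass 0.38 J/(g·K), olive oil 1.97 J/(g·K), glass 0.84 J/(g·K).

Taking heat into each body as positive, Σ m c ΔT = 0:
624.1·0.38·(T − 279.7) + 356.8·1.97·(T − 23.75) + 230.4·0.84·(T − 23.75) = 0
237.16(T − 279.7) + 702.9(T − 23.75) + 193.54(T − 23.75) = 0
(237.16 + 702.9 + 193.54) T = 237.16·279.7 + 702.9·23.75 + 193.54·23.75
T = 87623/1133.6 ≈ 77.30 °C

T_f ≈ 77.3 °C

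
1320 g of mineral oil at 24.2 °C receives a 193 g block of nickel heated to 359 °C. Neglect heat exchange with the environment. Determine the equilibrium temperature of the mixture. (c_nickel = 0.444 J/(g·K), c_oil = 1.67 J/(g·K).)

Heat lost by the nickel equals heat gained by the oil:
193×0.444×(359 − T) = 1320×1.67×(T − 24.2)
85.69(359 − T) = 2204.4(T − 24.2)
2290.1 T = 84110  ⇒  T ≈ 36.73 °C

T_f ≈ 36.7 °C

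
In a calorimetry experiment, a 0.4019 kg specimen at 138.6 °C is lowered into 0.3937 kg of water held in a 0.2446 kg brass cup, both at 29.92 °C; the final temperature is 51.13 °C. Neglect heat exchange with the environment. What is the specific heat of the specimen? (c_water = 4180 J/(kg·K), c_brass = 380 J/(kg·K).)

Energy conservation, ΣQ = 0:
0.4019·c·(51.13 − 138.6) + 0.3937·4180·(51.13 − 29.92) + 0.2446·380·(51.13 − 29.92) = 0
-35.15 c = -36876
c = -36876/-35.15 ≈ 1049 J/(kg·K)

c ≈ 1050 J/(kg·K)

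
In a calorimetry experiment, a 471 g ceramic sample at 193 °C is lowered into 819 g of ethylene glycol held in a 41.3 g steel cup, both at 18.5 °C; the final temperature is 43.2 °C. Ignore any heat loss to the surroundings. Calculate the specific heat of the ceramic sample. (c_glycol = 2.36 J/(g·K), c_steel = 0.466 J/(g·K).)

c ≈ 0.683 J/(g·K)

Energy conservation, ΣQ = 0:
471·c·(43.2 − 193) + 819·2.36·(43.2 − 18.5) + 41.3·0.466·(43.2 − 18.5) = 0
-70556 c = -48217
c = -48217/-70556 ≈ 0.6834 J/(g·K)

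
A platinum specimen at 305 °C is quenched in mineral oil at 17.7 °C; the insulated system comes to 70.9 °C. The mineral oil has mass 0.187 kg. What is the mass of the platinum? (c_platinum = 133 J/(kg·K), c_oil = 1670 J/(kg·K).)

m ≈ 0.534 kg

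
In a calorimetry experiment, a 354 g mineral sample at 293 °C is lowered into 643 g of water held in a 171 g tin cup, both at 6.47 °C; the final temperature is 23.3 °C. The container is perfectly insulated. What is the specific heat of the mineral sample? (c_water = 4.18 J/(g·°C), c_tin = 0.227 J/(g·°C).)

Heat gained plus heat lost sum to zero:
354·c·(23.3 − 293) + 643·4.18·(23.3 − 6.47) + 171·0.227·(23.3 − 6.47) = 0
-95474 c = -45888
c = -45888/-95474 ≈ 0.4806 J/(g·°C)

c ≈ 0.481 J/(g·°C)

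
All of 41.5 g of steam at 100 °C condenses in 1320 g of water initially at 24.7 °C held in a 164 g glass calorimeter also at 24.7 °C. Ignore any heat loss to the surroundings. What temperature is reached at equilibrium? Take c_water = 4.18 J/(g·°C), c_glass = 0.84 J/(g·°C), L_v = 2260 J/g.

T_f ≈ 43.0 °C

Heat gained plus heat lost sum to zero:
steam→water at 100 °C releases m L_v = 41.5·2260 = 93790; condensed water 100 °C→T: 173.47(T − 100); water warms: 1320·4.18·(T − 24.7) = 5517.6(T − 24.7); glass cup: 164·0.84·(T − 24.7) = 137.76(T − 24.7)
5828.8 T = 93790 + 17347 + 139687 = 250824
T ≈ 43.03 °C, under the boiling point, so the assumption holds.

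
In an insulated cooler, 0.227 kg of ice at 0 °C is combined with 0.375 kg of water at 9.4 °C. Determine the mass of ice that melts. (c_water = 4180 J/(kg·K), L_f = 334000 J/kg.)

m_melted ≈ 0.0441 kg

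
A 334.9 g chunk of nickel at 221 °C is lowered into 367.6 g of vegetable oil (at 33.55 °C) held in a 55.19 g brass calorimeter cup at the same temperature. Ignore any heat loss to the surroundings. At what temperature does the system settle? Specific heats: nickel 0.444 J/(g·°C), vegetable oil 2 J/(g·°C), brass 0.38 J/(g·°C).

T_f ≈ 64.4 °C

Let T be the final temperature. ΣQ_i = 0:
334.9*0.444*(T − 221) + 367.6*2*(T − 33.55) + 55.19*0.38*(T − 33.55) = 0
148.7(T − 221) + 735.2(T − 33.55) + 20.97(T − 33.55) = 0
(148.7 + 735.2 + 20.97) T = 148.7*221 + 735.2*33.55 + 20.97*33.55
T ≈ 64.35 °C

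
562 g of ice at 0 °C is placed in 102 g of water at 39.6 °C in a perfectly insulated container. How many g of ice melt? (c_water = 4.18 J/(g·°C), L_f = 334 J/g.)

m_melted ≈ 50.6 g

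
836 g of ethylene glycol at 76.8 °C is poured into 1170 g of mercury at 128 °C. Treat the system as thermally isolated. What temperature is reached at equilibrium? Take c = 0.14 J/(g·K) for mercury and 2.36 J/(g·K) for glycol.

T_f ≈ 80.7 °C

Energy conservation, ΣQ = 0:
1170*0.14*(T − 128) + 836*2.36*(T − 76.8) = 0
2136.8 T = 172490
T = 172490/2136.8 ≈ 80.72 °C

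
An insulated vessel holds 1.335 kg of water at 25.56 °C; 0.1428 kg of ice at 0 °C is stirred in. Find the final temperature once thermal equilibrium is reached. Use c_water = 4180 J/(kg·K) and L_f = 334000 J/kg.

T_f ≈ 15.4 °C

Sum of m c ΔT and latent-heat terms is zero:
latent heat to melt: 0.1428·334000 = 47695
  meltwater 0→T: 0.1428·4180·T = 596.9 T
  water: 5580.3(T − 25.56)
6177.2 T = 142632 − 47695 = 94937
T ≈ 15.37 °C — above 0 °C, consistent with complete melting.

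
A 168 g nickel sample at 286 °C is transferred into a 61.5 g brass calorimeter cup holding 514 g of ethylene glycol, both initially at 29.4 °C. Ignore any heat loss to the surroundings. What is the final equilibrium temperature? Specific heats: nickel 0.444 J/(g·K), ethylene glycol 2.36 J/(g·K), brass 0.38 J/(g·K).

Taking heat into each body as positive, Σ m c ΔT = 0:
168×0.444×(T − 286) + 514×2.36×(T − 29.4) + 61.5×0.38×(T − 29.4) = 0
74.59(T − 286) + 1213(T − 29.4) + 23.37(T − 29.4) = 0
(74.59 + 1213 + 23.37) T = 74.59×286 + 1213×29.4 + 23.37×29.4
T = 57684/1311 ≈ 44.00 °C

T_f ≈ 44.0 °C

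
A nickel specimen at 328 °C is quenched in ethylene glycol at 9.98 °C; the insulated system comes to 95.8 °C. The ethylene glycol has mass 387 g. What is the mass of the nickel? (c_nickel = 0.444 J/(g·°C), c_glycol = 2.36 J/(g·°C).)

|Q_nickel| = |Q_glycol|:
m·0.444·(328 − 95.8) = 387·2.36·(95.8 − 9.98)
103.1 m = 78381  ⇒  m ≈ 760.3 g

m ≈ 760 g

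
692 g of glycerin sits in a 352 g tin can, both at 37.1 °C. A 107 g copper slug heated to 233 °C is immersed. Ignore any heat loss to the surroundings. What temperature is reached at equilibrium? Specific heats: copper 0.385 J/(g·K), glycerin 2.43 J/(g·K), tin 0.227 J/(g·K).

Setting the total heat transfer to zero:
107*0.385*(T − 233) + 692*2.43*(T − 37.1) + 352*0.227*(T − 37.1) = 0
41.2(T − 233) + 1681.6(T − 37.1) + 79.9(T − 37.1) = 0
1802.7 T = 74949
T ≈ 41.58 °C

T_f ≈ 41.6 °C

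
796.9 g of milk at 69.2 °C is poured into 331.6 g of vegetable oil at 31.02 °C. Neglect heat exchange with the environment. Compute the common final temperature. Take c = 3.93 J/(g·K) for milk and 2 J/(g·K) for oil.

T_f is the heat-capacity-weighted average of the initial temperatures:
T_f = (3131.8*69.2 + 663.2*31.02) / (3131.8 + 663.2)
    = 237294 / 3795 ≈ 62.53 °C

T_f ≈ 62.5 °C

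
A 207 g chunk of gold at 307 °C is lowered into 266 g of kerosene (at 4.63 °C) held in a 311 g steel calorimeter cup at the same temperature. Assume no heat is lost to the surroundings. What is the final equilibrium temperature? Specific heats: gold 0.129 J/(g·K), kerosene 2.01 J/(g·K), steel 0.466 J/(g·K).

Energy conservation, ΣQ = 0:
207×0.129×(T − 307) + 266×2.01×(T − 4.63) + 311×0.466×(T − 4.63) = 0
26.7(T − 307) + 534.66(T − 4.63) + 144.93(T − 4.63) = 0
706.29 T = 11344
T = 11344/706.29 ≈ 16.06 °C

T_f ≈ 16.1 °C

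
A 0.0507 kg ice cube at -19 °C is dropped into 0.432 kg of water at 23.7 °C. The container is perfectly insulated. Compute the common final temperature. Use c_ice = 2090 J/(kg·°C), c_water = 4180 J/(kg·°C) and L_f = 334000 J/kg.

T_f ≈ 11.8 °C

Energy conservation, ΣQ = 0:
warm ice to 0 °C: 0.0507×2090×(0 − (-19)) = 2013.3
  melt ice: 0.0507×334000 = 16934
  warm the meltwater: 211.93 T
  water cools: 0.432×4180×(T − 23.7) = 1805.8(T − 23.7)
2017.7 T = 42797 − 18947 = 23849
T ≈ 11.82 °C. Since T > 0 °C, the all-ice-melts assumption holds.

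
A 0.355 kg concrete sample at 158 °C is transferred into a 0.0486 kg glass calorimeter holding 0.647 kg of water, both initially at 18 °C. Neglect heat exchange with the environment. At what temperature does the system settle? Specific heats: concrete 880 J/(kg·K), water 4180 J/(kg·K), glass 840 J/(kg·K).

T_f is the heat-capacity-weighted average of the initial temperatures:
T_f = (312.4*158 + 2704.5*18 + 40.82*18) / (312.4 + 2704.5 + 40.82)
    = 98774 / 3057.7 ≈ 32.30 °C

T_f ≈ 32.3 °C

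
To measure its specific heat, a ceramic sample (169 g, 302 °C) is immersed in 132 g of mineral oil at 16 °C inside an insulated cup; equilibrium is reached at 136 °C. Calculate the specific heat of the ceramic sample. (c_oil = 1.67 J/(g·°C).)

c ≈ 0.943 J/(g·°C)

Heat gained plus heat lost sum to zero:
169·c·(136 − 302) + 132·1.67·(136 − 16) = 0
-28054 c = -26453
c = -26453/-28054 ≈ 0.9429 J/(g·°C)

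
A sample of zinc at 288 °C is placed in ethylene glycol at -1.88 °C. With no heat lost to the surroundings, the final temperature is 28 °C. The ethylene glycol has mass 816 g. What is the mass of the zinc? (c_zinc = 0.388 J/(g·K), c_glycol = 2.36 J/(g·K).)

m ≈ 570 g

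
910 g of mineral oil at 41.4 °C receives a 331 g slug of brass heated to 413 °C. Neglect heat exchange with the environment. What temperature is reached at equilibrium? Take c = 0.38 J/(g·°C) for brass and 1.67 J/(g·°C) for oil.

Net heat exchanged in the isolated system is zero:
331·0.38·(T − 413) + 910·1.67·(T − 41.4) = 0
(125.78 + 1519.7) T = 125.78·413 + 1519.7·41.4
T = 114863/1645.5 ≈ 69.80 °C

T_f ≈ 69.8 °C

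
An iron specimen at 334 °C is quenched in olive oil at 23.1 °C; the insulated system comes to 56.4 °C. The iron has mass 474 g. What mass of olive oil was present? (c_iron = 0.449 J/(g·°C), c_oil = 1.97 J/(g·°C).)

|Q_iron| = |Q_oil|:
474·0.449·(334 − 56.4) = m·1.97·(56.4 − 23.1)
65.6 m = 59080  ⇒  m ≈ 900.6 g

m ≈ 901 g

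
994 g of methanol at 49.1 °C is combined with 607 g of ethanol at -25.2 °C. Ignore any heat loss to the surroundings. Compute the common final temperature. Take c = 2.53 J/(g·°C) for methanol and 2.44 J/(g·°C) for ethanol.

T_f ≈ 21.6 °C

|Q_methanol| = |Q_ethanol|:
994×2.53×(49.1 − T) = 607×2.44×(T − (-25.2))
2514.8(49.1 − T) = 1481.1(T − (-25.2))
3995.9 T = 86154  ⇒  T ≈ 21.56 °C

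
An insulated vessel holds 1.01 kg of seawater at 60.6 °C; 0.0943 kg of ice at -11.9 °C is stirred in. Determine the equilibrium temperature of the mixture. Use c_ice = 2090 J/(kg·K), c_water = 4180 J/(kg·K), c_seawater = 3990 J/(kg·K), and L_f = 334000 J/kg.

T_f ≈ 47.6 °C

Energy balance with sensible and latent terms:
warm ice to 0 °C: 0.0943·2090·(0 − (-11.9)) = 2345.3; melt ice: 0.0943·334000 = 31496; meltwater 0→T: 0.0943·4180·T = 394.17 T; seawater: 4029.9(T − 60.6)
4424.1 T = 244212 − 33842 = 210370
T ≈ 47.55 °C — above 0 °C, consistent with complete melting.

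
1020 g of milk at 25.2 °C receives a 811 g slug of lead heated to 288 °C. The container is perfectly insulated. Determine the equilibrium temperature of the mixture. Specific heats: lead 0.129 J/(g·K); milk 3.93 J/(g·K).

T_f ≈ 31.9 °C

T_f is the heat-capacity-weighted average of the initial temperatures:
T_f = (104.62*288 + 4008.6*25.2) / (104.62 + 4008.6)
    = 131147 / 4113.2 ≈ 31.88 °C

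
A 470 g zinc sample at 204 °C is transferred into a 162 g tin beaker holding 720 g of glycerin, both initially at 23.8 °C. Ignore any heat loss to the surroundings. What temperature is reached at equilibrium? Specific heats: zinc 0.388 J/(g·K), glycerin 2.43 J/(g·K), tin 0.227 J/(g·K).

With ΣQ=0 the equilibrium temperature is the m·c-weighted mean:
T_f = (182.36×204 + 1749.6×23.8 + 36.77×23.8) / (182.36 + 1749.6 + 36.77)
    = 79717 / 1968.7 ≈ 40.49 °C

T_f ≈ 40.5 °C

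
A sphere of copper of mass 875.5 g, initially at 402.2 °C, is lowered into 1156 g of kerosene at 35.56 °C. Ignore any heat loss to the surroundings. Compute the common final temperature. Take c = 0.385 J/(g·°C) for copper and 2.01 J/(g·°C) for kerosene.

T_f ≈ 82.0 °C

With ΣQ=0 the equilibrium temperature is the m·c-weighted mean:
T_f = (337.07*402.2 + 2323.6*35.56) / (337.07 + 2323.6)
    = 218194 / 2660.6 ≈ 82.01 °C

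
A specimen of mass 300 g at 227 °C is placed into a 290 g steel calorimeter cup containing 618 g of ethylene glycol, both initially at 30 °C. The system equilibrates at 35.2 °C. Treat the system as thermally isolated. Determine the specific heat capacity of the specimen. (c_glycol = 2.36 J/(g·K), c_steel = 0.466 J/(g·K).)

c ≈ 0.144 J/(g·K)

Setting the total heat transfer to zero:
300·c·(35.2 − 227) + 618·2.36·(35.2 − 30) + 290·0.466·(35.2 − 30) = 0
-57540 c = -8286.8
c = -8286.8/-57540 ≈ 0.144 J/(g·K)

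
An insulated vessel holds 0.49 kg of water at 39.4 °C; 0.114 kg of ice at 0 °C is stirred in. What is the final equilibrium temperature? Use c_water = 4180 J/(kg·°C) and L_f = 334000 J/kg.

T_f ≈ 16.9 °C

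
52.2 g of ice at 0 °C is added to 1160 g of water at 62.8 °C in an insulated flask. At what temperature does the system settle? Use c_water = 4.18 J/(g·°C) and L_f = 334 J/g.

T_f ≈ 56.7 °C

Taking heat into each body as positive, Σ m c ΔT = 0:
latent heat to melt: 52.2·334 = 17435
  meltwater 0→T: 52.2·4.18·T = 218.2 T
  water: 4848.8(T − 62.8)
5067 T = 304505 − 17435 = 287070
T ≈ 56.65 °C (positive, so assuming full melt was valid).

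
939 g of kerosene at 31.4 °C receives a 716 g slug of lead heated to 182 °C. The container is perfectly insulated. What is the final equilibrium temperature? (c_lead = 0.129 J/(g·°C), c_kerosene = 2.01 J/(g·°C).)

Let T be the final temperature. ΣQ_i = 0:
716×0.129×(T − 182) + 939×2.01×(T − 31.4) = 0
92.36(T − 182) + 1887.4(T − 31.4) = 0
1979.8 T = 76074
T = 76074/1979.8 ≈ 38.43 °C

T_f ≈ 38.4 °C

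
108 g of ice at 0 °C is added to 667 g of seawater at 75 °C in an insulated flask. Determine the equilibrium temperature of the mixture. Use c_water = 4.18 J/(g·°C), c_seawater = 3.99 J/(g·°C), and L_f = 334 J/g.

T_f ≈ 52.5 °C

Taking heat into each body as positive, Σ m c ΔT = 0:
fusion: m_ice L_f = 108×334 = 36072; warm the meltwater: 451.44 T; seawater: 2661.3(T − 75)
3112.8 T = 199600 − 36072 = 163528
T ≈ 52.53 °C (positive, so assuming full melt was valid).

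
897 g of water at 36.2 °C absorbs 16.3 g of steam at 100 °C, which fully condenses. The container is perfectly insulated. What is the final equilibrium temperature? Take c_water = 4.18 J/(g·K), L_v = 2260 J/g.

T_f ≈ 47.0 °C

Setting the total heat transfer to zero:
latent heat released on condensation: 16.3×2260 = 36838
  condensed water 100 °C→T: 68.13(T − 100)
  original water: 3749.5(T − 36.2)
3817.6 T = 36838 + 6813.4 + 135730 = 179382
T ≈ 46.99 °C (< 100 °C, so full condensation is consistent).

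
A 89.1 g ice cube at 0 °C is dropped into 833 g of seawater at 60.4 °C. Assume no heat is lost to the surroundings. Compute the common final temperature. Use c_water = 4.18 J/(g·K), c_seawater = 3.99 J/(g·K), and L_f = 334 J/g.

Net heat exchanged in the isolated system is zero:
latent heat to melt: 89.1×334 = 29759; warm the meltwater: 372.44 T; seawater cools: 833×3.99×(T − 60.4) = 3323.7(T − 60.4)
3696.1 T = 200750 − 29759 = 170990
T ≈ 46.26 °C — above 0 °C, consistent with complete melting.

T_f ≈ 46.3 °C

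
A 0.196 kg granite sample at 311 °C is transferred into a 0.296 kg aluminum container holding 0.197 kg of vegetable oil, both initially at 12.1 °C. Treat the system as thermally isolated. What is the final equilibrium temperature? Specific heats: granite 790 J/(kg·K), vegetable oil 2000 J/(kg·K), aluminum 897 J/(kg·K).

T_f ≈ 68.9 °C

Taking heat into each body as positive, Σ m c ΔT = 0:
0.196×790×(T − 311) + 0.197×2000×(T − 12.1) + 0.296×897×(T − 12.1) = 0
154.84(T − 311) + 394(T − 12.1) + 265.51(T − 12.1) = 0
814.35 T = 56135
T = 56135/814.35 ≈ 68.93 °C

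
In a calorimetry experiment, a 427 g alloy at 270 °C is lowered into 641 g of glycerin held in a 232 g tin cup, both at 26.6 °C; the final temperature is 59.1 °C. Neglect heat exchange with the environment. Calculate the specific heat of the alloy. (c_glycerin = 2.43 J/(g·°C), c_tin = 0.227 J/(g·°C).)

Taking heat into each body as positive, Σ m c ΔT = 0:
427·c·(59.1 − 270) + 641·2.43·(59.1 − 26.6) + 232·0.227·(59.1 − 26.6) = 0
-90054 c = -52335
c = -52335/-90054 ≈ 0.5811 J/(g·°C)

c ≈ 0.581 J/(g·°C)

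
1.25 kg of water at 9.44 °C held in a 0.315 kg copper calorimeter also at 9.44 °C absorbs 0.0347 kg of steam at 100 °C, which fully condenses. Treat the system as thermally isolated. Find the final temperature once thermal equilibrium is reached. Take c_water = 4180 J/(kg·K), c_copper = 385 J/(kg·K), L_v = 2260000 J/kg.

T_f ≈ 26.1 °C

Heat gained plus heat lost sum to zero:
condense steam: −0.0347×2260000 = −78422; condensate cools 100→T: 0.0347×4180×(T − 100) = 145.05(T − 100); water warms: 1.25×4180×(T − 9.44) = 5225(T − 9.44); copper cup: 0.315×385×(T − 9.44) = 121.28(T − 9.44)
5491.3 T = 78422 + 14505 + 50469 = 143395
T ≈ 26.11 °C, under the boiling point, so the assumption holds.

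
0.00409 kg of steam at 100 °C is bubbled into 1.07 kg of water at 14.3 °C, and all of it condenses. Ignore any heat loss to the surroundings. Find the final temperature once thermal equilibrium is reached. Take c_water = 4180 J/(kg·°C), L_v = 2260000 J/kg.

T_f ≈ 16.7 °C

Energy balance with sensible and latent terms:
latent heat released on condensation: 0.00409×2260000 = 9243.4
  condensate cools 100→T: 0.00409×4180×(T − 100) = 17.1(T − 100)
  original water: 4472.6(T − 14.3)
4489.7 T = 9243.4 + 1709.6 + 63958 = 74911
T ≈ 16.69 °C, under the boiling point, so the assumption holds.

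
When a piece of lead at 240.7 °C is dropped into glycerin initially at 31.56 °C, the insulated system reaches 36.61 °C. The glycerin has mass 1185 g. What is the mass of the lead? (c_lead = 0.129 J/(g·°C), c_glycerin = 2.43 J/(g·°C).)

m ≈ 552 g

|Q_lead| = |Q_glycerin|:
m×0.129×(240.7 − 36.61) = 1185×2.43×(36.61 − 31.56)
26.33 m = 14542  ⇒  m ≈ 552.3 g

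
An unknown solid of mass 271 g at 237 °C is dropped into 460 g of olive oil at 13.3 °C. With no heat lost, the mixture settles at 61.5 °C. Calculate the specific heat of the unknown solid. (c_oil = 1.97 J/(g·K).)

c ≈ 0.918 J/(g·K)

Heat lost by the unknown solid = heat gained by the oil:
271×c×(237 − 61.5) = 460×1.97×(61.5 − 13.3)
47560 c = 43679  ⇒  c ≈ 0.9184 J/(g·K)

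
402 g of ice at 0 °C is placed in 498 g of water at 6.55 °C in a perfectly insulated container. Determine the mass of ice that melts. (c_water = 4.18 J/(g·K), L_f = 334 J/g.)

m_melted ≈ 40.8 g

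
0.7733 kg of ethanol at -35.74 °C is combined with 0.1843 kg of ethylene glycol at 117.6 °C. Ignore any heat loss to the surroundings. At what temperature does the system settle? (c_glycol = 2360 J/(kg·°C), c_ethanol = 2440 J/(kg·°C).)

Heat lost by the glycol equals heat gained by the ethanol:
0.1843*2360*(117.6 − T) = 0.7733*2440*(T − (-35.74))
434.95(117.6 − T) = 1886.9(T − (-35.74))
2321.8 T = -16286  ⇒  T ≈ -7.01 °C

T_f ≈ -7.0 °C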